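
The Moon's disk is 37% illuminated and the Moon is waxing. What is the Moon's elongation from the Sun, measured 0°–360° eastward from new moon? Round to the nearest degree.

75°

cos θ = 1 − 2f = 0.260, giving a principal value of 74.9°.
Waxing ⇒ before full, so θ = 74.9°.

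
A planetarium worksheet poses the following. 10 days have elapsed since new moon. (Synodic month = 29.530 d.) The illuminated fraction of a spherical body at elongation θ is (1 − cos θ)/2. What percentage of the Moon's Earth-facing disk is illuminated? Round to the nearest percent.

The Moon has covered 10/29.530 of its cycle, so θ ≈ 360° × 10/29.530 = 121.9°.
cos 121.9° = (-0.529), so f = (1 − (-0.529))/2 = 0.764, so 76%.

76%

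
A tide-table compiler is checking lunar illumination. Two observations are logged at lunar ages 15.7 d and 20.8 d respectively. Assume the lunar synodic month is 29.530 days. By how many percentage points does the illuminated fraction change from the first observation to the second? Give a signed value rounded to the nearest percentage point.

First observation: θ = 360°·15.7/29.530 = 191.4°, so f = 0.990.
Second observation: θ = 253.6°, f = 0.641.
Δf = 0.641 − 0.990 = -0.349, i.e. -35 pp.

-35 percentage points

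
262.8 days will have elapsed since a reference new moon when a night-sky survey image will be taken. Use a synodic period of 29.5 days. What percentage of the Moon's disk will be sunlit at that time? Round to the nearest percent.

8%

262.8 d spans 8 complete synodic months (8 × 29.5 = 236.00 d) plus 26.80 d.
Elongation θ = 360° × 26.80/29.5 ≈ 327.1°.
cos 327.1° = 0.839, so f = (1 − 0.839)/2 = 0.080, so 8%.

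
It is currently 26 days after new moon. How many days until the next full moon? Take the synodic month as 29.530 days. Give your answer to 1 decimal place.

18.3 days

Full moon occurs at elongation 180°, i.e. at age 29.530 × 180/360 = 14.765 d.
This lunation's full moon (14.765 d) has passed, so add one period: 44.295 − 26 = 18.295 days.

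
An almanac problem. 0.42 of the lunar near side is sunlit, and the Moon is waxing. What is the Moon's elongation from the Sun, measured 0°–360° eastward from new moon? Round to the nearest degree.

81°

cos θ = 1 − 2f = 0.160, giving a principal value of 80.8°.
The Moon is waxing (0°–180°), so θ = 80.8° directly.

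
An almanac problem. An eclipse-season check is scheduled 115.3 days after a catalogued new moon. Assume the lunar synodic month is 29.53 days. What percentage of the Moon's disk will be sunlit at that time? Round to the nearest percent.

115.3 d spans 3 complete synodic months (3 × 29.53 = 88.59 d) plus 26.71 d.
Phase angle: θ = 360°·(26.71 d)/(29.53 d) = 325.6°.
Illuminated fraction = (1 − cos 325.6°)/2 = (1 − 0.825)/2 ≈ 0.087, so 9%.

9%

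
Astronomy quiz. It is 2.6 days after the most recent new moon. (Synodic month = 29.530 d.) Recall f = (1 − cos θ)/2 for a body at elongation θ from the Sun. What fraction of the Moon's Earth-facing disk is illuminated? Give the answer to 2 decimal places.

Elongation θ = 360° × 2.6/29.530 ≈ 31.7°.
With cos θ = 0.851, the lit fraction is (1 − 0.851)/2 ≈ 0.075.

0.07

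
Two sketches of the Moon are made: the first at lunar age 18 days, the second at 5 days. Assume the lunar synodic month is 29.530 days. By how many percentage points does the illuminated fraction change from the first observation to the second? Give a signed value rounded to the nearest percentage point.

-63 percentage points

θ₁ = 360° × 18/29.530 = 219.4°, f₁ = (1 − cos θ₁)/2 = 0.886.
θ₂ = 360° × 5/29.530 = 61.0°, f₂ = (1 − cos θ₂)/2 = 0.257.
Change = f₂ − f₁ = -0.629 → -63 percentage points.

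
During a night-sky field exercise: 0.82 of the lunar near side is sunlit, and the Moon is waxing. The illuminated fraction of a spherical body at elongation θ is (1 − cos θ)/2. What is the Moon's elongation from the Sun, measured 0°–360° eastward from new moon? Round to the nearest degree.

130°

cos θ = 1 − 2f = -0.640, giving a principal value of 129.8°.
The Moon is waxing (0°–180°), so θ = 129.8° directly.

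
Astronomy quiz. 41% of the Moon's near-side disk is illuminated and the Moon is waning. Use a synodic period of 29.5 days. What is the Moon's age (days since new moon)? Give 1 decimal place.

23.0 days

Invert f = (1 − cos θ)/2 to get cos θ = 1 − 2(0.41) = 0.180, hence θ₀ = arccos 0.180 = 79.6°.
Waning ⇒ past full, so θ = 360° − 79.6° = 280.4°.
Age = 29.5 × 280.4°/360° ≈ 22.97 days.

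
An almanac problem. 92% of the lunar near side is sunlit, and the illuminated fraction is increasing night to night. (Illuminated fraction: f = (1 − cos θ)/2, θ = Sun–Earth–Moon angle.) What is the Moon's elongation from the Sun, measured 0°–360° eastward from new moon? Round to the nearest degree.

147°

cos θ = 1 − 2f = -0.840, giving a principal value of 147.1°.
The Moon is waxing (0°–180°), so θ = 147.1° directly.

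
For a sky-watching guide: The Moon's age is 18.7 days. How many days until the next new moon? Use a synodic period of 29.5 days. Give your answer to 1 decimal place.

10.8 days

One full lunation from the last new moon is 29.5 d; remaining = 29.5 − 18.7 = 10.800 d.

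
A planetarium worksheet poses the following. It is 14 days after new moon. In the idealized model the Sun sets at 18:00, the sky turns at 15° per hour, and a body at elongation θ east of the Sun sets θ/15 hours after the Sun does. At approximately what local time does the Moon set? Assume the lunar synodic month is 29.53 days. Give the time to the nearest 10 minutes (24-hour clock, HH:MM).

05:20

The Moon has covered 14/29.53 of its cycle, so θ ≈ 360° × 14/29.53 = 170.7°.
Delay after the Sun = 170.7° / (15°/h) ≈ 11.38 h.
18:00 + 11.378 h ≈ 05:23 → 05:20 to the nearest ten minutes.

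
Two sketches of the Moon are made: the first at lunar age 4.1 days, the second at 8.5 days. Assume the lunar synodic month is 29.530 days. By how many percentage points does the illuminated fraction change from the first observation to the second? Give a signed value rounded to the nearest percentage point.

θ₁ = 360° × 4.1/29.530 = 50.0°, f₁ = (1 − cos θ₁)/2 = 0.178.
θ₂ = 360° × 8.5/29.530 = 103.6°, f₂ = (1 − cos θ₂)/2 = 0.618.
Change = f₂ − f₁ = +0.439 → +44 percentage points.

+44 pp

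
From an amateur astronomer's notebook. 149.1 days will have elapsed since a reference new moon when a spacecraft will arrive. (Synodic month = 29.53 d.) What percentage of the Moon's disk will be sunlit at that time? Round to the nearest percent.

149.1 d spans 5 complete synodic months (5 × 29.53 = 147.65 d) plus 1.45 d.
Phase angle: θ = 360°·(1.45 d)/(29.53 d) = 17.7°.
Illuminated fraction = (1 − cos 17.7°)/2 = (1 − 0.953)/2 ≈ 0.024, so 2%.

2%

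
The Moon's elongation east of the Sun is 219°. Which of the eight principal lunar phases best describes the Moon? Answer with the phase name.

waning gibbous

The waning gibbous sector spans roughly 202°–248°; 219° falls inside it.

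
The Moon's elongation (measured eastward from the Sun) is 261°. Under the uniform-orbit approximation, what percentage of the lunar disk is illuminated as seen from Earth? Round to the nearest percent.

58%

f = (1 − cos 261°)/2 = (1 − (-0.156))/2 ≈ 0.578, i.e. 58%.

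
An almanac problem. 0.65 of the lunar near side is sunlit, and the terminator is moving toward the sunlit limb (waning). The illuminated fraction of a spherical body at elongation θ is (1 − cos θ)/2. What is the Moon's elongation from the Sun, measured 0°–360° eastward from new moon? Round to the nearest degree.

Invert f = (1 − cos θ)/2 to get cos θ = 1 − 2(0.65) = -0.300, hence θ₀ = arccos -0.300 = 107.5°.
Waning ⇒ past full, so θ = 360° − 107.5° = 252.5°.

253°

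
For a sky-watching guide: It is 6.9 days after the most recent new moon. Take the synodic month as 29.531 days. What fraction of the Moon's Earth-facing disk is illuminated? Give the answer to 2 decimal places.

0.45

Phase angle: θ = 360°·(6.9 d)/(29.531 d) = 84.1°.
With cos θ = 0.103, the lit fraction is (1 − 0.103)/2 ≈ 0.449.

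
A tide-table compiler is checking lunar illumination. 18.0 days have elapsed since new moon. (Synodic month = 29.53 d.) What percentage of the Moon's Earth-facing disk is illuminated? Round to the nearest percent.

Elongation θ = 360° × 18.0/29.53 ≈ 219.4°.
Illuminated fraction = (1 − cos 219.4°)/2 = (1 − (-0.772))/2 ≈ 0.886, so 89%.

89%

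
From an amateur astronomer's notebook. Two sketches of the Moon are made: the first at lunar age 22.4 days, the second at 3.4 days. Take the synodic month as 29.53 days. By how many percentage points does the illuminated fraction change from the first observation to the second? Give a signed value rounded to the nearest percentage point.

θ₁ = 360° × 22.4/29.53 = 273.1°, f₁ = (1 − cos θ₁)/2 = 0.473.
θ₂ = 360° × 3.4/29.53 = 41.4°, f₂ = (1 − cos θ₂)/2 = 0.125.
Change = f₂ − f₁ = -0.348 → -35 percentage points.

-35 pp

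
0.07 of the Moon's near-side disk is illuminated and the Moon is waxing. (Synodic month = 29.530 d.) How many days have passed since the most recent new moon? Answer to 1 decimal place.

cos θ = 1 − 2f = 0.860, giving a principal value of 30.7°.
Before full moon the principal value applies: θ = 30.7°.
Age = 29.530 × 30.7°/360° ≈ 2.52 days.

2.5 days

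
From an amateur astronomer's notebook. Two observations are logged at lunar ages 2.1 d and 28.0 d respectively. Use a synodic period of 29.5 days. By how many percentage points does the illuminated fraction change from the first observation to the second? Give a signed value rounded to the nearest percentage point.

θ₁ = 360° × 2.1/29.5 = 25.6°, f₁ = (1 − cos θ₁)/2 = 0.049.
θ₂ = 360° × 28.0/29.5 = 341.7°, f₂ = (1 − cos θ₂)/2 = 0.025.
Change = f₂ − f₁ = -0.024 → -2 percentage points.

-2 pp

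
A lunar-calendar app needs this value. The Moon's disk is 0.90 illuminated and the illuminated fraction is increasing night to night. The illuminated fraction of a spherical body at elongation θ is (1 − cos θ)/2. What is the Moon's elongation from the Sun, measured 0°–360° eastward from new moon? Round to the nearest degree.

143°

From f = (1 − cos θ)/2: cos θ = 1 − 2×0.90 = -0.800; arccos → 143.1°.
The Moon is waxing (0°–180°), so θ = 143.1° directly.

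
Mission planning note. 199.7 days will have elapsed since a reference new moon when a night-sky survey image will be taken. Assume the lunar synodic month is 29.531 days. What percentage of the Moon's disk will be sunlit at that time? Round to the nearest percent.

46%

199.7/29.531 = 6.762 lunations, so 6 complete cycles and 22.51 d into the next.
The Moon has covered 22.51/29.531 of its cycle, so θ ≈ 360° × 22.51/29.531 = 274.5°.
With cos θ = 0.078, the lit fraction is (1 − 0.078)/2 ≈ 0.461, so 46%.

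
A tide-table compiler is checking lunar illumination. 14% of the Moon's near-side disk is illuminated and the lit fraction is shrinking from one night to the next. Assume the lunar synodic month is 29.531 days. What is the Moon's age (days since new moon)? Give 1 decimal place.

Invert f = (1 − cos θ)/2 to get cos θ = 1 − 2(0.14) = 0.720, hence θ₀ = arccos 0.720 = 43.9°.
Since the Moon is past full (waning), take the reflex angle: θ = 360° − 43.9° = 316.1°.
Age = 29.531 × 316.1°/360° ≈ 25.93 days.

25.9 days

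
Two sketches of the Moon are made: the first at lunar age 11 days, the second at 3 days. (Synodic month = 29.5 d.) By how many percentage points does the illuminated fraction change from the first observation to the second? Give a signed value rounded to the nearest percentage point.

-75 pp

First observation: θ = 360°·11/29.5 = 134.2°, so f = 0.849.
Second observation: θ = 36.6°, f = 0.099.
Δf = 0.099 − 0.849 = -0.750, i.e. -75 pp.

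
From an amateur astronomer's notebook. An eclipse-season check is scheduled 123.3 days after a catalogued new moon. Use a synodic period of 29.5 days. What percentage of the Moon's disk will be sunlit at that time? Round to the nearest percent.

29%

123.3/29.5 = 4.180 lunations, so 4 complete cycles and 5.30 d into the next.
Phase angle: θ = 360°·(5.30 d)/(29.5 d) = 64.7°.
Illuminated fraction = (1 − cos 64.7°)/2 = (1 − 0.428)/2 ≈ 0.286, so 29%.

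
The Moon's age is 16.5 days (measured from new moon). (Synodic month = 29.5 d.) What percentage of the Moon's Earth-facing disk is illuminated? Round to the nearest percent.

Phase angle: θ = 360°·(16.5 d)/(29.5 d) = 201.4°.
Illuminated fraction = (1 − cos 201.4°)/2 = (1 − (-0.931))/2 ≈ 0.966, so 97%.

97%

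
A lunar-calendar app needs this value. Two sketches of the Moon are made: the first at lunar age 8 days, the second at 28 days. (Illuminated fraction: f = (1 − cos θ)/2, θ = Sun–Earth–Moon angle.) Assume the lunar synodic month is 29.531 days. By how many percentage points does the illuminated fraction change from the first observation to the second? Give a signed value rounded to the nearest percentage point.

-54 percentage points

θ₁ = 360° × 8/29.531 = 97.5°, f₁ = (1 − cos θ₁)/2 = 0.565.
θ₂ = 360° × 28/29.531 = 341.3°, f₂ = (1 − cos θ₂)/2 = 0.026.
Change = f₂ − f₁ = -0.539 → -54 percentage points.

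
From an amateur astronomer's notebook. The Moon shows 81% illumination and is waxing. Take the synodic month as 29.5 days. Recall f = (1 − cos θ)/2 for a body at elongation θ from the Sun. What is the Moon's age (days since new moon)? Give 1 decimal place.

From f = (1 − cos θ)/2: cos θ = 1 − 2×0.81 = -0.620; arccos → 128.3°.
The Moon is waxing (0°–180°), so θ = 128.3° directly.
Age = 29.5 × 128.3°/360° ≈ 10.51 days.

10.5 days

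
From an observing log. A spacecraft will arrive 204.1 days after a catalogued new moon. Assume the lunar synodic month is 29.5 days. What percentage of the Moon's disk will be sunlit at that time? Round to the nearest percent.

6%

Reduce mod P: 204.1 − 6×29.5 = 27.10 d into the current lunation.
The Moon has covered 27.10/29.5 of its cycle, so θ ≈ 360° × 27.10/29.5 = 330.7°.
Illuminated fraction = (1 − cos 330.7°)/2 = (1 − 0.872)/2 ≈ 0.064, so 6%.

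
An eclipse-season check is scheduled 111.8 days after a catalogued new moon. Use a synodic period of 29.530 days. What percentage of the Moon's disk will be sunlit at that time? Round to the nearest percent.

Reduce mod P: 111.8 − 3×29.530 = 23.21 d into the current lunation.
Elongation θ = 360° × 23.21/29.530 ≈ 283.0°.
cos 283.0° = 0.224, so f = (1 − 0.224)/2 = 0.388, so 39%.

39%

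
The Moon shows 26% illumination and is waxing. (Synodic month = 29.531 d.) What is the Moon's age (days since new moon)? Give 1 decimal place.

5.0 days

From f = (1 − cos θ)/2: cos θ = 1 − 2×0.26 = 0.480; arccos → 61.3°.
The Moon is waxing (0°–180°), so θ = 61.3° directly.
Age = 29.531 × 61.3°/360° ≈ 5.03 days.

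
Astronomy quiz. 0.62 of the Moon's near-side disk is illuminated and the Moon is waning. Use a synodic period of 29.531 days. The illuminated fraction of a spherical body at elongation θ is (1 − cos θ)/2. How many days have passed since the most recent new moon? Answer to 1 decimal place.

cos θ = 1 − 2f = -0.240, giving a principal value of 103.9°.
Since the Moon is past full (waning), take the reflex angle: θ = 360° − 103.9° = 256.1°.
At 360°/29.531 d per day, 256.1° corresponds to 21.01 days.

21.0 days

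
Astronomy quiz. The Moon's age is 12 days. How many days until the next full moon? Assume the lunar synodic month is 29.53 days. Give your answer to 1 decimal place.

Full moon occurs at elongation 180°, i.e. at age 29.53 × 180/360 = 14.765 d.
So 2.765 days remain (14.765 − 12).

2.8 days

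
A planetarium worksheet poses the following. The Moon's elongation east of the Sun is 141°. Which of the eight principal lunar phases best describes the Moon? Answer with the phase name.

waxing gibbous

The waxing gibbous sector spans roughly 112°–158°; 141° falls inside it.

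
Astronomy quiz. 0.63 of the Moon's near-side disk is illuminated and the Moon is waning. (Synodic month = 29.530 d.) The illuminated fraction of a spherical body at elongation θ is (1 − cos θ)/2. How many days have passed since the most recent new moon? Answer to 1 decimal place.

From f = (1 − cos θ)/2: cos θ = 1 − 2×0.63 = -0.260; arccos → 105.1°.
A waning Moon lies in 180°–360°, so θ = 360° − 105.1° = 254.9°.
At 360°/29.530 d per day, 254.9° corresponds to 20.91 days.

20.9 days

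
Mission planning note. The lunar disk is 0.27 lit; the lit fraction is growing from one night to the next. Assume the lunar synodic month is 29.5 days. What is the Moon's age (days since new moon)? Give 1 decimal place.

5.1 days

From f = (1 − cos θ)/2: cos θ = 1 − 2×0.27 = 0.460; arccos → 62.6°.
Before full moon the principal value applies: θ = 62.6°.
At 360°/29.5 d per day, 62.6° corresponds to 5.13 days.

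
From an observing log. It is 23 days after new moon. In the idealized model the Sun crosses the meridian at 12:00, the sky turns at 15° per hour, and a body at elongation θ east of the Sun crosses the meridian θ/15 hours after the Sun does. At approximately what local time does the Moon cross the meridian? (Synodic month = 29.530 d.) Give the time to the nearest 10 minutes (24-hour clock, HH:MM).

06:40

Phase angle: θ = 360°·(23 d)/(29.530 d) = 280.4°.
At 15° of sky rotation per hour, 280.4° corresponds to a 18.69 h lag.
12:00 + 18.693 h ≈ 06:42 → 06:40 to the nearest ten minutes.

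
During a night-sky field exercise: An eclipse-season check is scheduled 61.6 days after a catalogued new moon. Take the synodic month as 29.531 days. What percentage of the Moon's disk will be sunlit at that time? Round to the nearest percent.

61.6/29.531 = 2.086 lunations, so 2 complete cycles and 2.54 d into the next.
Elongation θ = 360° × 2.54/29.531 ≈ 30.9°.
Illuminated fraction = (1 − cos 30.9°)/2 = (1 − 0.858)/2 ≈ 0.071, so 7%.

7%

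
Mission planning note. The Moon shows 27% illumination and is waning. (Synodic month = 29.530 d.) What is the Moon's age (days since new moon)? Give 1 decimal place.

Invert f = (1 − cos θ)/2 to get cos θ = 1 − 2(0.27) = 0.460, hence θ₀ = arccos 0.460 = 62.6°.
Waning ⇒ past full, so θ = 360° − 62.6° = 297.4°.
That fraction of the synodic month is 297.4/360 × 29.530 d ≈ 24.39 d.

24.4 days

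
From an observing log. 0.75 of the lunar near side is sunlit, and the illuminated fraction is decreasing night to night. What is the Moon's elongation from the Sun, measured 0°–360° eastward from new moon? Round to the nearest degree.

240°

cos θ = 1 − 2f = -0.500, giving a principal value of 120.0°.
A waning Moon lies in 180°–360°, so θ = 360° − 120.0° = 240.0°.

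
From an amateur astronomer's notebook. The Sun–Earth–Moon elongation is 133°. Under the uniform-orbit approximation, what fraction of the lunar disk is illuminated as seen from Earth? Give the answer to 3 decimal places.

0.841

Half-versine of 133°: (1 − (-0.682))/2 = 0.841.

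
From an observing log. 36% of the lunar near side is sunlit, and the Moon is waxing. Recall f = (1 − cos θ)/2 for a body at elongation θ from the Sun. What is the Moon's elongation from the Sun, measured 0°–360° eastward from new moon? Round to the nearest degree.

From f = (1 − cos θ)/2: cos θ = 1 − 2×0.36 = 0.280; arccos → 73.7°.
The Moon is waxing (0°–180°), so θ = 73.7° directly.

74°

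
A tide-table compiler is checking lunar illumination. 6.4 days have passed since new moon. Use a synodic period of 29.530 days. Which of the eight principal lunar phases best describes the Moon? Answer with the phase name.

first quarter

θ ≈ 360° × 6.4/29.530 = 78°, which falls in the first quarter sector.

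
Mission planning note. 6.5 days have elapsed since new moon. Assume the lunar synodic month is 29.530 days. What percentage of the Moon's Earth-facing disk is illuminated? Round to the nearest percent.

Elongation θ = 360° × 6.5/29.530 ≈ 79.2°.
With cos θ = 0.187, the lit fraction is (1 − 0.187)/2 ≈ 0.407, so 41%.

41%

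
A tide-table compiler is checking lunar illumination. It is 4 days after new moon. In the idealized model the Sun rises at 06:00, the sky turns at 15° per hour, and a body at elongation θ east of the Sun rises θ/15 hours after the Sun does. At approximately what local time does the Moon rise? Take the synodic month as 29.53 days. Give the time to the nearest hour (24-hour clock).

09:00

The Moon has covered 4/29.53 of its cycle, so θ ≈ 360° × 4/29.53 = 48.8°.
Delay after the Sun = 48.8° / (15°/h) ≈ 3.25 h.
06:00 + 3.25 h ≈ 09:15 → 09:00 to the nearest hour.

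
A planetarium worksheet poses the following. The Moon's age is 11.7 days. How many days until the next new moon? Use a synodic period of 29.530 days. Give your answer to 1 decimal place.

17.8 days

One full lunation from the last new moon is 29.530 d; remaining = 29.530 − 11.7 = 17.830 d.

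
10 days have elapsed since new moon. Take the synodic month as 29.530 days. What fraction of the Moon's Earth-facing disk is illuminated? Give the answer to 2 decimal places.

0.76

Elongation θ = 360° × 10/29.530 ≈ 121.9°.
Illuminated fraction = (1 − cos 121.9°)/2 = (1 − (-0.529))/2 ≈ 0.764.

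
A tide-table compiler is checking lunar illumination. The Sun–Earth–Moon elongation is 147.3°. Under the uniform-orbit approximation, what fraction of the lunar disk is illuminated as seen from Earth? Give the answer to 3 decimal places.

f = (1 − cos 147.3°)/2 = (1 − (-0.842))/2 ≈ 0.921.

0.921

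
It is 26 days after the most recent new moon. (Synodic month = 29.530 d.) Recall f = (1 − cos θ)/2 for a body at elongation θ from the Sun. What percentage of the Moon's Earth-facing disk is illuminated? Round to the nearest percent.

Elongation θ = 360° × 26/29.530 ≈ 317.0°.
With cos θ = 0.731, the lit fraction is (1 − 0.731)/2 ≈ 0.135, so 13%.

13%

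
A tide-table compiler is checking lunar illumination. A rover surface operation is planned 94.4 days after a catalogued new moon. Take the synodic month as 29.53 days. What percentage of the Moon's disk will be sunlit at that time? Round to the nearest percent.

Reduce mod P: 94.4 − 3×29.53 = 5.81 d into the current lunation.
The Moon has covered 5.81/29.53 of its cycle, so θ ≈ 360° × 5.81/29.53 = 70.8°.
cos 70.8° = 0.328, so f = (1 − 0.328)/2 = 0.336, so 34%.

34%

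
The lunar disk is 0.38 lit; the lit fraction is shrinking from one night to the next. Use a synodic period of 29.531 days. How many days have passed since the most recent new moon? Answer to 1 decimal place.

23.3 days

Invert f = (1 − cos θ)/2 to get cos θ = 1 − 2(0.38) = 0.240, hence θ₀ = arccos 0.240 = 76.1°.
Waning ⇒ past full, so θ = 360° − 76.1° = 283.9°.
Age = 29.531 × 283.9°/360° ≈ 23.29 days.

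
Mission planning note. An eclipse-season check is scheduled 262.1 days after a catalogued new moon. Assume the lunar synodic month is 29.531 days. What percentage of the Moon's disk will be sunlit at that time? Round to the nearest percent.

15%

Reduce mod P: 262.1 − 8×29.531 = 25.85 d into the current lunation.
The Moon has covered 25.85/29.531 of its cycle, so θ ≈ 360° × 25.85/29.531 = 315.2°.
cos 315.2° = 0.709, so f = (1 − 0.709)/2 = 0.146, so 15%.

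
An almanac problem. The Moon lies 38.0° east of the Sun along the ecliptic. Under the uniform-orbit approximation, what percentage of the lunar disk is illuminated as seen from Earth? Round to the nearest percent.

11%

cos 38.0° = 0.788, so f = (1 − 0.788)/2 = 0.106, i.e. 11%.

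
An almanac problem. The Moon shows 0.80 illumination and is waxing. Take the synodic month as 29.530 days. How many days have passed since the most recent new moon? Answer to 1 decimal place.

cos θ = 1 − 2f = -0.600, giving a principal value of 126.9°.
Before full moon the principal value applies: θ = 126.9°.
At 360°/29.530 d per day, 126.9° corresponds to 10.41 days.

10.4 days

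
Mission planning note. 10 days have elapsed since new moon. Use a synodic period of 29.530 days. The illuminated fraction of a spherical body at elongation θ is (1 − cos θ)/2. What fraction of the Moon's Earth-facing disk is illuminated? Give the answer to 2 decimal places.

Phase angle: θ = 360°·(10 d)/(29.530 d) = 121.9°.
Illuminated fraction = (1 − cos 121.9°)/2 = (1 − (-0.529))/2 ≈ 0.764.

0.76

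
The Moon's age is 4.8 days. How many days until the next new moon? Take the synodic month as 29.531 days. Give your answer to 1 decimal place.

24.7 days

One full lunation from the last new moon is 29.531 d; remaining = 29.531 − 4.8 = 24.731 d.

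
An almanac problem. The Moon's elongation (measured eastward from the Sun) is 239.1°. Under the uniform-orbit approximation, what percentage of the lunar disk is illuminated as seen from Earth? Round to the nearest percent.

76%

Half-versine of 239.1°: (1 − (-0.514))/2 = 0.757, i.e. 76%.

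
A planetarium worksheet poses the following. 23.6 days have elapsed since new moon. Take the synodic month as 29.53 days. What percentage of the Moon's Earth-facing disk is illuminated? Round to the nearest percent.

Phase angle: θ = 360°·(23.6 d)/(29.53 d) = 287.7°.
cos 287.7° = 0.304, so f = (1 − 0.304)/2 = 0.348, so 35%.

35%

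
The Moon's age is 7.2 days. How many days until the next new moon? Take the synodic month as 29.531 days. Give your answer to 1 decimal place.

One full lunation from the last new moon is 29.531 d; remaining = 29.531 − 7.2 = 22.331 d.

22.3 days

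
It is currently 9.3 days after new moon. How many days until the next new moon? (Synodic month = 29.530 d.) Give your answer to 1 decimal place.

20.2 days

One full lunation from the last new moon is 29.530 d; remaining = 29.530 − 9.3 = 20.230 d.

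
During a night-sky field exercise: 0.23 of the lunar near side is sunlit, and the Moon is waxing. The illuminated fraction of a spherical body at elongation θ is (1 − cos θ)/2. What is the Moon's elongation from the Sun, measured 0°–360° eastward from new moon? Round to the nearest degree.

Invert f = (1 − cos θ)/2 to get cos θ = 1 − 2(0.23) = 0.540, hence θ₀ = arccos 0.540 = 57.3°.
The Moon is waxing (0°–180°), so θ = 57.3° directly.

57°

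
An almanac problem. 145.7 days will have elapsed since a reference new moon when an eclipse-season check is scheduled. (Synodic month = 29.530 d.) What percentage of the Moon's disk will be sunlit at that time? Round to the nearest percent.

Reduce mod P: 145.7 − 4×29.530 = 27.58 d into the current lunation.
Phase angle: θ = 360°·(27.58 d)/(29.530 d) = 336.2°.
cos 336.2° = 0.915, so f = (1 − 0.915)/2 = 0.042, so 4%.

4%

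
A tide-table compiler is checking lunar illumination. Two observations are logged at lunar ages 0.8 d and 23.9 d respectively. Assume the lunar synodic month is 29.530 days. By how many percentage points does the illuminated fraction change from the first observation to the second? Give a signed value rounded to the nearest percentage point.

+31 pp

θ₁ = 360° × 0.8/29.530 = 9.8°, f₁ = (1 − cos θ₁)/2 = 0.007.
θ₂ = 360° × 23.9/29.530 = 291.4°, f₂ = (1 − cos θ₂)/2 = 0.318.
Change = f₂ − f₁ = +0.311 → +31 percentage points.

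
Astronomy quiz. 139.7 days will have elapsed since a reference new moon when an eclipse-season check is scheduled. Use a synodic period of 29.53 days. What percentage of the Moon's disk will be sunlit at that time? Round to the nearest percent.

139.7 d spans 4 complete synodic months (4 × 29.53 = 118.12 d) plus 21.58 d.
Phase angle: θ = 360°·(21.58 d)/(29.53 d) = 263.1°.
Illuminated fraction = (1 − cos 263.1°)/2 = (1 − (-0.120))/2 ≈ 0.560, so 56%.

56%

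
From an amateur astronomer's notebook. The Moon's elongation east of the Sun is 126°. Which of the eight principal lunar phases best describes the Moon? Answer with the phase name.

The waxing gibbous sector spans roughly 112°–158°; 126° falls inside it.

waxing gibbous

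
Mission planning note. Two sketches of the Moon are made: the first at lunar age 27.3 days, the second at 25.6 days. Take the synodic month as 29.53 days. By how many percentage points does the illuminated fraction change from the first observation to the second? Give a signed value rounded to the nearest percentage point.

First observation: θ = 360°·27.3/29.53 = 332.8°, so f = 0.055.
Second observation: θ = 312.1°, f = 0.165.
Δf = 0.165 − 0.055 = +0.110, i.e. +11 pp.

+11 pp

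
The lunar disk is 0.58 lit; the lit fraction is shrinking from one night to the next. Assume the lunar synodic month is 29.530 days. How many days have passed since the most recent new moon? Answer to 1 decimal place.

21.4 days

cos θ = 1 − 2f = -0.160, giving a principal value of 99.2°.
Since the Moon is past full (waning), take the reflex angle: θ = 360° − 99.2° = 260.8°.
Age = 29.530 × 260.8°/360° ≈ 21.39 days.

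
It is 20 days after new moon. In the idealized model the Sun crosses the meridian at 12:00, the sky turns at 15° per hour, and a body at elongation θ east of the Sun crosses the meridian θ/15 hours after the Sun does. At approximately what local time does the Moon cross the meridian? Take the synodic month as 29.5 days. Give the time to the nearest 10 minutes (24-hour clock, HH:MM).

Elongation θ = 360° × 20/29.5 ≈ 244.1°.
At 15° of sky rotation per hour, 244.1° corresponds to a 16.27 h lag.
12:00 + 16.271 h ≈ 04:16 → 04:20 to the nearest ten minutes.

04:20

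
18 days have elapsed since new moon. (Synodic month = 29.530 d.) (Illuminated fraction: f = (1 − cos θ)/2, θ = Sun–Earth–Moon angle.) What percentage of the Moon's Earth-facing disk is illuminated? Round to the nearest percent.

Phase angle: θ = 360°·(18 d)/(29.530 d) = 219.4°.
With cos θ = (-0.772), the lit fraction is (1 − (-0.772))/2 ≈ 0.886, so 89%.

89%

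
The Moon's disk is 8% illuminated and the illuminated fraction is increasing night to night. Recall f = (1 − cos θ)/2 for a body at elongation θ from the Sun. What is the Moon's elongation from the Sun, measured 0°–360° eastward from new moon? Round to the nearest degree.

Invert f = (1 − cos θ)/2 to get cos θ = 1 − 2(0.08) = 0.840, hence θ₀ = arccos 0.840 = 32.9°.
Waxing ⇒ before full, so θ = 32.9°.

33°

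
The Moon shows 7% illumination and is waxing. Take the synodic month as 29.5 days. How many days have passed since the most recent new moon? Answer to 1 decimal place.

cos θ = 1 − 2f = 0.860, giving a principal value of 30.7°.
Before full moon the principal value applies: θ = 30.7°.
Age = 29.5 × 30.7°/360° ≈ 2.51 days.

2.5 days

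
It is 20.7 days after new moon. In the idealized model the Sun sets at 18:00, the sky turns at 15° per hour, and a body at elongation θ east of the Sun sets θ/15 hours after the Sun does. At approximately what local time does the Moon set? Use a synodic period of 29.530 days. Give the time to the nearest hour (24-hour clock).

11:00

Elongation θ = 360° × 20.7/29.530 ≈ 252.4°.
The Moon trails the Sun by θ/15 = 252.4/15 ≈ 16.82 hours.
18:00 + 16.82 h ≈ 10:49 → 11:00 to the nearest hour.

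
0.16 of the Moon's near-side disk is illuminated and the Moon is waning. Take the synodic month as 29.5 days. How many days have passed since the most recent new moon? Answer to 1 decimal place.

25.6 days

cos θ = 1 − 2f = 0.680, giving a principal value of 47.2°.
Since the Moon is past full (waning), take the reflex angle: θ = 360° − 47.2° = 312.8°.
At 360°/29.5 d per day, 312.8° corresponds to 25.64 days.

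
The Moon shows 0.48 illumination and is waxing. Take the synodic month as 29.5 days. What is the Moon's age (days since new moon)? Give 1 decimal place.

Invert f = (1 − cos θ)/2 to get cos θ = 1 − 2(0.48) = 0.040, hence θ₀ = arccos 0.040 = 87.7°.
Waxing ⇒ before full, so θ = 87.7°.
At 360°/29.5 d per day, 87.7° corresponds to 7.19 days.

7.2 days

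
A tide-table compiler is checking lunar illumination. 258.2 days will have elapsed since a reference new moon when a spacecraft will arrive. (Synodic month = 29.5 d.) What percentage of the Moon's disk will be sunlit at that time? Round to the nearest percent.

49%

258.2 d spans 8 complete synodic months (8 × 29.5 = 236.00 d) plus 22.20 d.
Phase angle: θ = 360°·(22.20 d)/(29.5 d) = 270.9°.
Illuminated fraction = (1 − cos 270.9°)/2 = (1 − 0.016)/2 ≈ 0.492, so 49%.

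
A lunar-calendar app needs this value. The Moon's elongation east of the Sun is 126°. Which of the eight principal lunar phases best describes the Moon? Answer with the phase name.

waxing gibbous

126° lies in the waxing gibbous sector of the 8-phase cycle.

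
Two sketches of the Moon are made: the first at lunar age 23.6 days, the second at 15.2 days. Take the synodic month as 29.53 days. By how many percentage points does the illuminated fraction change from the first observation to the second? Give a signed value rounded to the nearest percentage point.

θ₁ = 360° × 23.6/29.53 = 287.7°, f₁ = (1 − cos θ₁)/2 = 0.348.
θ₂ = 360° × 15.2/29.53 = 185.3°, f₂ = (1 − cos θ₂)/2 = 0.998.
Change = f₂ − f₁ = +0.650 → +65 percentage points.

+65 percentage points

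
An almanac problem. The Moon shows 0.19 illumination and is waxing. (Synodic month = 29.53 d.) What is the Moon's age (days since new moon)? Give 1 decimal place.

4.2 days

cos θ = 1 − 2f = 0.620, giving a principal value of 51.7°.
The Moon is waxing (0°–180°), so θ = 51.7° directly.
Age = 29.53 × 51.7°/360° ≈ 4.24 days.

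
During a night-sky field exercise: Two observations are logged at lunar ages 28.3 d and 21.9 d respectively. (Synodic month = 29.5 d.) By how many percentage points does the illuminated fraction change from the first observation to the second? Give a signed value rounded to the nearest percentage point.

+51 pp

θ₁ = 360° × 28.3/29.5 = 345.4°, f₁ = (1 − cos θ₁)/2 = 0.016.
θ₂ = 360° × 21.9/29.5 = 267.3°, f₂ = (1 − cos θ₂)/2 = 0.524.
Change = f₂ − f₁ = +0.508 → +51 percentage points.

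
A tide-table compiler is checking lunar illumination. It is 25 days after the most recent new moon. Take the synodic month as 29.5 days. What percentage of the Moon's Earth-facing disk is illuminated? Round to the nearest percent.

The Moon has covered 25/29.5 of its cycle, so θ ≈ 360° × 25/29.5 = 305.1°.
cos 305.1° = 0.575, so f = (1 − 0.575)/2 = 0.213, so 21%.

21%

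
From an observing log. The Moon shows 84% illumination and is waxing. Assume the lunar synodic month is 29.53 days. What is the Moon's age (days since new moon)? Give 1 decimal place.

cos θ = 1 − 2f = -0.680, giving a principal value of 132.8°.
The Moon is waxing (0°–180°), so θ = 132.8° directly.
Age = 29.53 × 132.8°/360° ≈ 10.90 days.

10.9 days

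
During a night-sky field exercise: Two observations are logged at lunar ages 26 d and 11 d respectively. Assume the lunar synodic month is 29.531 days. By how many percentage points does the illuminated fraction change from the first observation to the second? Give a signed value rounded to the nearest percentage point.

First observation: θ = 360°·26/29.531 = 317.0°, so f = 0.135.
Second observation: θ = 134.1°, f = 0.848.
Δf = 0.848 − 0.135 = +0.713, i.e. +71 pp.

+71 pp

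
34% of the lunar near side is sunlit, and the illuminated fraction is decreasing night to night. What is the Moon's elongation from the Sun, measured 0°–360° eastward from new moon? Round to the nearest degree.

289°

From f = (1 − cos θ)/2: cos θ = 1 − 2×0.34 = 0.320; arccos → 71.3°.
Since the Moon is past full (waning), take the reflex angle: θ = 360° − 71.3° = 288.7°.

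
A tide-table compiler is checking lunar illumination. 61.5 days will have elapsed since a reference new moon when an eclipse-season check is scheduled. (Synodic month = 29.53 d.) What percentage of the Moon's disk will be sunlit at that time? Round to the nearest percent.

Reduce mod P: 61.5 − 2×29.53 = 2.44 d into the current lunation.
Elongation θ = 360° × 2.44/29.53 ≈ 29.7°.
cos 29.7° = 0.868, so f = (1 − 0.868)/2 = 0.066, so 7%.

7%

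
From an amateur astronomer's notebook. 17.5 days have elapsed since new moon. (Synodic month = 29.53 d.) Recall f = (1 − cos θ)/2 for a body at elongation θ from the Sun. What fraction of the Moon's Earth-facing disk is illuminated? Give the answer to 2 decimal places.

The Moon has covered 17.5/29.53 of its cycle, so θ ≈ 360° × 17.5/29.53 = 213.3°.
With cos θ = (-0.835), the lit fraction is (1 − (-0.835))/2 ≈ 0.918.

0.92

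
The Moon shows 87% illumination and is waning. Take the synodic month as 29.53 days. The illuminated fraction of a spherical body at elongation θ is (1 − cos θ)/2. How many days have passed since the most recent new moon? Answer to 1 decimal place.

cos θ = 1 − 2f = -0.740, giving a principal value of 137.7°.
Waning ⇒ past full, so θ = 360° − 137.7° = 222.3°.
Age = 29.53 × 222.3°/360° ≈ 18.23 days.

18.2 days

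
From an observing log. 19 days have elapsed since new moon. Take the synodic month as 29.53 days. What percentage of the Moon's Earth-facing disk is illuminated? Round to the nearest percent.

The Moon has covered 19/29.53 of its cycle, so θ ≈ 360° × 19/29.53 = 231.6°.
cos 231.6° = (-0.621), so f = (1 − (-0.621))/2 = 0.810, so 81%.

81%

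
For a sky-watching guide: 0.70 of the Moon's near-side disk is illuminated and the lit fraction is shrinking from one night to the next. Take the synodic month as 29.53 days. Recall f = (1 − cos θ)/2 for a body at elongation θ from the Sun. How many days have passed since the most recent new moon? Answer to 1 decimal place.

20.2 days

Invert f = (1 − cos θ)/2 to get cos θ = 1 − 2(0.70) = -0.400, hence θ₀ = arccos -0.400 = 113.6°.
Since the Moon is past full (waning), take the reflex angle: θ = 360° − 113.6° = 246.4°.
At 360°/29.53 d per day, 246.4° corresponds to 20.21 days.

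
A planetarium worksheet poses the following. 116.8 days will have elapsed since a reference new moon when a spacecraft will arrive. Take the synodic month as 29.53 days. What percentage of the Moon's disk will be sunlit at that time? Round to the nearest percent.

Reduce mod P: 116.8 − 3×29.53 = 28.21 d into the current lunation.
The Moon has covered 28.21/29.53 of its cycle, so θ ≈ 360° × 28.21/29.53 = 343.9°.
cos 343.9° = 0.961, so f = (1 − 0.961)/2 = 0.020, so 2%.

2%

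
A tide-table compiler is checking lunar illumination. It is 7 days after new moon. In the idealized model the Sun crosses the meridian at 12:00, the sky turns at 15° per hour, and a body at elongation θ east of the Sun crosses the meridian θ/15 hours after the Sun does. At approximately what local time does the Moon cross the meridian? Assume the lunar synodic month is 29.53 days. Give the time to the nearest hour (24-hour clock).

Phase angle: θ = 360°·(7 d)/(29.53 d) = 85.3°.
Delay after the Sun = 85.3° / (15°/h) ≈ 5.69 h.
12:00 + 5.69 h ≈ 17:41 → 18:00 to the nearest hour.

18:00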